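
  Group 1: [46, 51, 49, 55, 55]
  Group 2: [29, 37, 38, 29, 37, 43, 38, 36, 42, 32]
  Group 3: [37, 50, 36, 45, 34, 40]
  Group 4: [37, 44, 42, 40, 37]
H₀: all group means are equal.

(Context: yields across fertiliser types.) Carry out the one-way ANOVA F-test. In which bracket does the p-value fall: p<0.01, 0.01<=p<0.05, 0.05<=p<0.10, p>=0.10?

Group means [51.20, 36.10, 40.33, 40.00], grand mean 40.731
SSB = Σnᵢ(x̄ᵢ−x̄)² = 766.082; SSW = ΣΣ(x−x̄ᵢ)² = 493.033
MSB = 766.082/3 = 255.3607; MSW = 493.033/22 = 22.4106
F = MSB/MSW = 11.3946
df = (3, 22)
p-value (upper-tail) = 0.00010
→ bracket: p<0.01

p-value bracket: p<0.01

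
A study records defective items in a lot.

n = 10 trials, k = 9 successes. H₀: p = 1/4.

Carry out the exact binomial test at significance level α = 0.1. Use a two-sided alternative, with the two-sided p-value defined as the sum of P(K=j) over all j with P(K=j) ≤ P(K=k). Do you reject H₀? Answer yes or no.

reject H₀: yes

Exact binomial: n=10, k=9, p₀=1/4=0.2500
P(X=j) = C(n,j)·p₀^j·(1−p₀)^(n−j); p = Σ P(X=j) over j with P(X=j) ≤ P(X=9)
p-value (two-sided) = 0.00003
At α=0.1: p < α → reject H₀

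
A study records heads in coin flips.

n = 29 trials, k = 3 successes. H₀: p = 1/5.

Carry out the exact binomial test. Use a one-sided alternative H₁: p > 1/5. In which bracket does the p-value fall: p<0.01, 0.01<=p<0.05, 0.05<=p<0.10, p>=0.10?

Exact binomial: n=29, k=3, p₀=1/5=0.2000
P(X≥3) from Σ C(n,i)·p₀^i·(1−p₀)^(n−i)
p-value (one-sided, H₁ greater) = 0.94797
→ bracket: p>=0.10

p-value bracket: p>=0.10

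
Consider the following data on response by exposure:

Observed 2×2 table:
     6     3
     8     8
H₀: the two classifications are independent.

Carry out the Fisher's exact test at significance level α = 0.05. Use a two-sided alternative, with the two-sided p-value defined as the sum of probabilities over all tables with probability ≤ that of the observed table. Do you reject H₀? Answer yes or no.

reject H₀: no

Margins: r₁=9, r₂=16, c₁=14, c₂=11, n=25
p_obs = C(9,6)·C(16,8)/C(25,14); sum pmf over tables with pmf ≤ p_obs
p-value (two-sided) = 0.67662
At α=0.05: p ≥ α → fail to reject H₀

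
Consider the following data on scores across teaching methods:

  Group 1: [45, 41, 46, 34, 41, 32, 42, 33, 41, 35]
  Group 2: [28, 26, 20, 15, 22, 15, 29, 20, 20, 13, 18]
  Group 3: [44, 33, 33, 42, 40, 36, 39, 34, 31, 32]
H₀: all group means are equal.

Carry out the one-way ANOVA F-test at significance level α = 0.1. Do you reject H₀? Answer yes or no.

reject H₀: yes

Group means [39.00, 20.55, 36.40], grand mean 31.613
SSB = Σnᵢ(x̄ᵢ−x̄)² = 2122.228; SSW = ΣΣ(x−x̄ᵢ)² = 703.127
MSB = 2122.228/2 = 1061.1138; MSW = 703.127/28 = 25.1117
F = MSB/MSW = 42.2558
df = (2, 28)
p-value (upper-tail) = 0.00000
At α=0.1: p < α → reject H₀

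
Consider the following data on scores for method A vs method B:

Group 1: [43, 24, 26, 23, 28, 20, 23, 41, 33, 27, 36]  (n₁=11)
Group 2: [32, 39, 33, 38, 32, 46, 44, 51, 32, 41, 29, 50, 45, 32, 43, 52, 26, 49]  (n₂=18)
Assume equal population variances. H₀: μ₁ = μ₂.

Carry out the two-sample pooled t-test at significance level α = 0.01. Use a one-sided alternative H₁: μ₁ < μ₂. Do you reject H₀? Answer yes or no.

x̄₁=29.455, s₁=7.712, n₁=11
x̄₂=39.667, s₂=8.253, n₂=18
s_p² = [10·7.712² + 17·8.253²]/27 = 64.9158
SE = √(s_p²·(1/11+1/18)) = 3.0835
t = (29.455−39.667)/3.0835 = -3.3119
df = 27
p-value (one-sided, H₁ less) = 0.00132
At α=0.01: p < α → reject H₀

reject H₀: yes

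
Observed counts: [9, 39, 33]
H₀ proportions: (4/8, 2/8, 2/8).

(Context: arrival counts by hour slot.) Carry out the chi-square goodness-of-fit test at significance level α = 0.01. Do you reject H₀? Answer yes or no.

n = 81; E_i = n·p_i = [40.50, 20.25, 20.25]
χ² = (9−40.50)²/40.50 + (39−20.25)²/20.25 + (33−20.25)²/20.25 = 49.8889
df = 2
p-value (upper-tail) = 0.00000
At α=0.01: p < α → reject H₀

reject H₀: yes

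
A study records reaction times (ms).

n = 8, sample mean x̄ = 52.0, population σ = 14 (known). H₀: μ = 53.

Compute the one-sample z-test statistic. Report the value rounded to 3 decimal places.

test statistic = -0.202

SE = σ/√n = 14/√8 = 4.9497
z = (x̄−μ₀)/SE = (52.0−53)/4.9497 = -0.2020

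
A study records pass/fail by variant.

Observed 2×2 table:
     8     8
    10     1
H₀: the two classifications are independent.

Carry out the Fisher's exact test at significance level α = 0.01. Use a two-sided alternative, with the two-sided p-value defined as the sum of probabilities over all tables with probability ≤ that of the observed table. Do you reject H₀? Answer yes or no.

Margins: r₁=16, r₂=11, c₁=18, c₂=9, n=27
p_obs = C(16,8)·C(11,10)/C(27,18); sum pmf over tables with pmf ≤ p_obs
p-value (two-sided) = 0.04167
At α=0.01: p ≥ α → fail to reject H₀

reject H₀: no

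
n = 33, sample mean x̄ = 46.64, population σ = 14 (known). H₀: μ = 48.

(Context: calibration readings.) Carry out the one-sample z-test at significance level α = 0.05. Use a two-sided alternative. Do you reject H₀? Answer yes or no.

reject H₀: no

SE = σ/√n = 14/√33 = 2.4371
z = (x̄−μ₀)/SE = (46.64−48)/2.4371 = -0.5580
p-value (two-sided) = 0.57681
At α=0.05: p ≥ α → fail to reject H₀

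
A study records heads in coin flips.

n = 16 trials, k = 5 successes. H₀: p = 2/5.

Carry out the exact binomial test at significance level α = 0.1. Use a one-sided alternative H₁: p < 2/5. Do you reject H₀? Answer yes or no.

reject H₀: no

Exact binomial: n=16, k=5, p₀=2/5=0.4000
P(X≤5) from Σ C(n,i)·p₀^i·(1−p₀)^(n−i)
p-value (one-sided, H₁ less) = 0.32884
At α=0.1: p ≥ α → fail to reject H₀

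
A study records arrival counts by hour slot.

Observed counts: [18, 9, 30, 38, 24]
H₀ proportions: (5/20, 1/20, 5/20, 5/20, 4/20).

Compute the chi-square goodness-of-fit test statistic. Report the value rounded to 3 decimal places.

n = 119; E_i = n·p_i = [29.75, 5.95, 29.75, 29.75, 23.80]
χ² = (18−29.75)²/29.75 + (9−5.95)²/5.95 + (30−29.75)²/29.75 + (38−29.75)²/29.75 + (24−23.80)²/23.80 = 8.4958
df = 4

test statistic = 8.496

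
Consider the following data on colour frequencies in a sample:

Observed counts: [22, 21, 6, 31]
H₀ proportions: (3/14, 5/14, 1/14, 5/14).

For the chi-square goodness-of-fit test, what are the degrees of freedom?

degrees of freedom = 3

df = k − 1 = 4 − 1 = 3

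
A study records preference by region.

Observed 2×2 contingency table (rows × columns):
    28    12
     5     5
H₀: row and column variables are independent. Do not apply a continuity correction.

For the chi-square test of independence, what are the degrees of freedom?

degrees of freedom = 1

df = (r−1)(c−1) = (2−1)·(2−1) = 1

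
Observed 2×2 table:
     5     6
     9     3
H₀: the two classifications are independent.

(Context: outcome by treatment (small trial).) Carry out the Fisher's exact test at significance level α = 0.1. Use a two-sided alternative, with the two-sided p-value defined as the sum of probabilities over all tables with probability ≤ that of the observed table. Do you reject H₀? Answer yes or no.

reject H₀: no

Margins: r₁=11, r₂=12, c₁=14, c₂=9, n=23
p_obs = C(11,5)·C(12,9)/C(23,14); sum pmf over tables with pmf ≤ p_obs
p-value (two-sided) = 0.21376
At α=0.1: p ≥ α → fail to reject H₀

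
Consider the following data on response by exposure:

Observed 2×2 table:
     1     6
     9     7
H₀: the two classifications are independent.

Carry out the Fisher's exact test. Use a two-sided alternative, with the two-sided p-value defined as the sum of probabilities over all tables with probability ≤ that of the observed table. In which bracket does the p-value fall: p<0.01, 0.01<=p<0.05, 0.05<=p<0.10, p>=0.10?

p-value bracket: 0.05<=p<0.10

Margins: r₁=7, r₂=16, c₁=10, c₂=13, n=23
p_obs = C(7,1)·C(16,9)/C(23,10); sum pmf over tables with pmf ≤ p_obs
p-value (two-sided) = 0.08862
→ bracket: 0.05<=p<0.10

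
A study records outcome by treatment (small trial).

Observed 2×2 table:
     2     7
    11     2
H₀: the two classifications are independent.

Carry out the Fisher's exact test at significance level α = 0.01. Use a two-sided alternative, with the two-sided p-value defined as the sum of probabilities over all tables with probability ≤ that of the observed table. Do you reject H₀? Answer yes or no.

reject H₀: yes

Margins: r₁=9, r₂=13, c₁=13, c₂=9, n=22
p_obs = C(9,2)·C(13,11)/C(22,13); sum pmf over tables with pmf ≤ p_obs
p-value (two-sided) = 0.00732
At α=0.01: p < α → reject H₀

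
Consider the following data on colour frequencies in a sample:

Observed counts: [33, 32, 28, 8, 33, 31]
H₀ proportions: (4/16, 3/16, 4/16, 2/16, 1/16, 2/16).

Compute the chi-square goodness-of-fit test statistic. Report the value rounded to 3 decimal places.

n = 165; E_i = n·p_i = [41.25, 30.94, 41.25, 20.62, 10.31, 20.62]
χ² = (33−41.25)²/41.25 + (32−30.94)²/30.94 + (28−41.25)²/41.25 + (8−20.62)²/20.62 + (33−10.31)²/10.31 + (31−20.62)²/20.62 = 68.8020
df = 5

test statistic = 68.802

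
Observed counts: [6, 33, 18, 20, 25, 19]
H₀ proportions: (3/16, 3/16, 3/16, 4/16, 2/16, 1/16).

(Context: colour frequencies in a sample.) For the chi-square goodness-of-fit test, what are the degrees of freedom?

degrees of freedom = 5

df = k − 1 = 6 − 1 = 5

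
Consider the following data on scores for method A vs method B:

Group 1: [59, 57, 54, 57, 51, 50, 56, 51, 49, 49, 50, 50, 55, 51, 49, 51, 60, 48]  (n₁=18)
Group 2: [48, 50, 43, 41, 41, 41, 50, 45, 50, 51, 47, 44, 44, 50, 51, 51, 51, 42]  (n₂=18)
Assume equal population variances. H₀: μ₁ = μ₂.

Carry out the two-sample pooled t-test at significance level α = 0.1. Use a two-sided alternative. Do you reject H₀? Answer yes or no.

x̄₁=52.611, s₁=3.791, n₁=18
x̄₂=46.667, s₂=3.985, n₂=18
s_p² = [17·3.791² + 17·3.985²]/34 = 15.1258
SE = √(s_p²·(1/18+1/18)) = 1.2964
t = (52.611−46.667)/1.2964 = 4.5854
df = 34
p-value (two-sided) = 0.00006
At α=0.1: p < α → reject H₀

reject H₀: yes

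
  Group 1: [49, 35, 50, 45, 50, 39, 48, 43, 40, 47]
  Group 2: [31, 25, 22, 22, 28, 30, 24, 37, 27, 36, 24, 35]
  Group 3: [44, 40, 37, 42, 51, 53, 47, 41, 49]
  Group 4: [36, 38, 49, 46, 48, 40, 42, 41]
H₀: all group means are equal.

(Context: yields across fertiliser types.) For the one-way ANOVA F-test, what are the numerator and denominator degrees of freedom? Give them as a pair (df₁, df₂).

degrees of freedom = [3, 35]

k = 4 groups, N = 39 total
df = (k−1, N−k) = (4−1, 39−4) = (3, 35)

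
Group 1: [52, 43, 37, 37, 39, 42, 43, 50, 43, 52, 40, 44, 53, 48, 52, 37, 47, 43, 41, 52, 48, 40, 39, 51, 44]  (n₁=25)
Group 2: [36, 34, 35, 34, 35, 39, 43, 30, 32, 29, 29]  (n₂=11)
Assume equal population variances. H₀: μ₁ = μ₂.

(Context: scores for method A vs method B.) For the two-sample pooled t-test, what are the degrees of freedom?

degrees of freedom = 34

df = n₁ + n₂ − 2 = 25 + 11 − 2 = 34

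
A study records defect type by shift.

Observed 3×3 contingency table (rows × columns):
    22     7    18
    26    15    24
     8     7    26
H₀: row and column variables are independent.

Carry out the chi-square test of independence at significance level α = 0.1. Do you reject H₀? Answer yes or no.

reject H₀: yes

Row totals [47, 65, 41], col totals [56, 29, 68], n=153
χ² = (22−17.20)²/17.20 + (7−8.91)²/8.91 + (18−20.89)²/20.89 + (26−23.79)²/23.79 + (15−12.32)²/12.32 + (24−28.89)²/28.89 + (8−15.01)²/15.01 + (7−7.77)²/7.77 + (26−18.22)²/18.22 = 10.4293
df = 4
p-value (upper-tail) = 0.03379
At α=0.1: p < α → reject H₀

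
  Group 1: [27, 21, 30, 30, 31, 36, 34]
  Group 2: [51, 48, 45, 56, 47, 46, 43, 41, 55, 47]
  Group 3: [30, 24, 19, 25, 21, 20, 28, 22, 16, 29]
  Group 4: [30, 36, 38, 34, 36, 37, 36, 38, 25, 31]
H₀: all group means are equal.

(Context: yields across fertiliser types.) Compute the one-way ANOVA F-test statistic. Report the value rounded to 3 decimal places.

Group means [29.86, 47.90, 23.40, 34.10], grand mean 34.135
SSB = Σnᵢ(x̄ᵢ−x̄)² = 3175.267; SSW = ΣΣ(x−x̄ᵢ)² = 705.057
MSB = 3175.267/3 = 1058.4224; MSW = 705.057/33 = 21.3654
F = MSB/MSW = 49.5392
df = (3, 33)

test statistic = 49.539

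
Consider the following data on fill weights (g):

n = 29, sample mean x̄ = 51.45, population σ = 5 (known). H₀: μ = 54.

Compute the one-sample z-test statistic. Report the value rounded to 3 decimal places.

test statistic = -2.746

SE = σ/√n = 5/√29 = 0.9285
z = (x̄−μ₀)/SE = (51.45−54)/0.9285 = -2.7464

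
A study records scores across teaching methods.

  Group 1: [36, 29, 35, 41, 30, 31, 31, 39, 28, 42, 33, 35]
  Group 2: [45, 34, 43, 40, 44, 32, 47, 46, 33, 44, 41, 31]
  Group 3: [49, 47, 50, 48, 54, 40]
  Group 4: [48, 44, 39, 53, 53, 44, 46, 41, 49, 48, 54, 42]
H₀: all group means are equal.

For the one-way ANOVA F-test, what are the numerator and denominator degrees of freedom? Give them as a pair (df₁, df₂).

k = 4 groups, N = 42 total
df = (k−1, N−k) = (4−1, 42−4) = (3, 38)

degrees of freedom = [3, 38]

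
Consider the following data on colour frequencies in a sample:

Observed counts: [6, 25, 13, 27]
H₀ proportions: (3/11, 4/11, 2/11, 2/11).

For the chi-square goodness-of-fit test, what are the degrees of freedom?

df = k − 1 = 4 − 1 = 3

degrees of freedom = 3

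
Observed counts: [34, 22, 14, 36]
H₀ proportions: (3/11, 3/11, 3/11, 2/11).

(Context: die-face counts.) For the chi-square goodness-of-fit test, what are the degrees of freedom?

df = k − 1 = 4 − 1 = 3

degrees of freedom = 3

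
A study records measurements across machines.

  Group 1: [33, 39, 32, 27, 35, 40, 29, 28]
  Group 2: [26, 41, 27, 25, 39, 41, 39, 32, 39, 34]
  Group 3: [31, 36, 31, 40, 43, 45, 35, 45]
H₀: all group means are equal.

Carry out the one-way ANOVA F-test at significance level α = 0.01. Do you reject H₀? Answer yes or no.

reject H₀: no

Group means [32.88, 34.30, 38.25], grand mean 35.077
SSB = Σnᵢ(x̄ᵢ−x̄)² = 125.371; SSW = ΣΣ(x−x̄ᵢ)² = 774.475
MSB = 125.371/2 = 62.6856; MSW = 774.475/23 = 33.6728
F = MSB/MSW = 1.8616
df = (2, 23)
p-value (upper-tail) = 0.17809
At α=0.01: p ≥ α → fail to reject H₀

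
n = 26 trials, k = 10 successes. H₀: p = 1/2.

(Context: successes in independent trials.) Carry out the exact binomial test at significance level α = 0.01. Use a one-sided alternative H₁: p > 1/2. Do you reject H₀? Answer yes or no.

Exact binomial: n=26, k=10, p₀=1/2=0.5000
P(X≥10) from Σ C(n,i)·p₀^i·(1−p₀)^(n−i)
p-value (one-sided, H₁ greater) = 0.91568
At α=0.01: p ≥ α → fail to reject H₀

reject H₀: no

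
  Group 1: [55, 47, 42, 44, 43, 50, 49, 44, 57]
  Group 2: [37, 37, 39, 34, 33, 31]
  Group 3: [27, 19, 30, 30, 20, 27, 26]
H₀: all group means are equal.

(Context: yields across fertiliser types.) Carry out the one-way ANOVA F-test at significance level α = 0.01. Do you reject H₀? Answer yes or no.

reject H₀: yes

Group means [47.89, 35.17, 25.57], grand mean 37.318
SSB = Σnᵢ(x̄ᵢ−x̄)² = 1999.336; SSW = ΣΣ(x−x̄ᵢ)² = 391.437
MSB = 1999.336/2 = 999.6681; MSW = 391.437/19 = 20.6019
F = MSB/MSW = 48.5231
df = (2, 19)
p-value (upper-tail) = 0.00000
At α=0.01: p < α → reject H₀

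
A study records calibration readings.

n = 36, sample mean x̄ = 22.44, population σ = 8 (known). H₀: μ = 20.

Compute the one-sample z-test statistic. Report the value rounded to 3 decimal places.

test statistic = 1.830

SE = σ/√n = 8/√36 = 1.3333
z = (x̄−μ₀)/SE = (22.44−20)/1.3333 = 1.8300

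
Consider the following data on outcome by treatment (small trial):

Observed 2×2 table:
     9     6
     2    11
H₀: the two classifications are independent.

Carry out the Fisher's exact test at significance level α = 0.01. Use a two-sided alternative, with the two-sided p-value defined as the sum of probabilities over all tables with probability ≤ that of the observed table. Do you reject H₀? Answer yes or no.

reject H₀: no

Margins: r₁=15, r₂=13, c₁=11, c₂=17, n=28
p_obs = C(15,9)·C(13,2)/C(28,11); sum pmf over tables with pmf ≤ p_obs
p-value (two-sided) = 0.02376
At α=0.01: p ≥ α → fail to reject H₀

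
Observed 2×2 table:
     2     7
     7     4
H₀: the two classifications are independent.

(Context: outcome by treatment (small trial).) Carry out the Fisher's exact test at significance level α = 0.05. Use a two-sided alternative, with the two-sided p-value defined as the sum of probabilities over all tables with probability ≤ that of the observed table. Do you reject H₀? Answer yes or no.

Margins: r₁=9, r₂=11, c₁=9, c₂=11, n=20
p_obs = C(9,2)·C(11,7)/C(20,9); sum pmf over tables with pmf ≤ p_obs
p-value (two-sided) = 0.09228
At α=0.05: p ≥ α → fail to reject H₀

reject H₀: no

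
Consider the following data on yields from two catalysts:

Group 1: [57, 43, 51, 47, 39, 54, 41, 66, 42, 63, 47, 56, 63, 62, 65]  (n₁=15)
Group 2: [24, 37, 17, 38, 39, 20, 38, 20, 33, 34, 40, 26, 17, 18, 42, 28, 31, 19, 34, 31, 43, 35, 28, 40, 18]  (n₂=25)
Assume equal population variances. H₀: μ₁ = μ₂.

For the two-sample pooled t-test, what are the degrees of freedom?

degrees of freedom = 38

df = n₁ + n₂ − 2 = 15 + 25 − 2 = 38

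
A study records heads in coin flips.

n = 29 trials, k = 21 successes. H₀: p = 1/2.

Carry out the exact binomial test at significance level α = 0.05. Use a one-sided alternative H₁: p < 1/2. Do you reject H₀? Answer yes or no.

Exact binomial: n=29, k=21, p₀=1/2=0.5000
P(X≤21) from Σ C(n,i)·p₀^i·(1−p₀)^(n−i)
p-value (one-sided, H₁ less) = 0.99593
At α=0.05: p ≥ α → fail to reject H₀

reject H₀: no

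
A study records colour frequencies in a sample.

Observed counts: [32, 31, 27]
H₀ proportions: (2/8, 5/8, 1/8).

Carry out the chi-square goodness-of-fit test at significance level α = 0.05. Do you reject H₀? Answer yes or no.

n = 90; E_i = n·p_i = [22.50, 56.25, 11.25]
χ² = (32−22.50)²/22.50 + (31−56.25)²/56.25 + (27−11.25)²/11.25 = 37.3956
df = 2
p-value (upper-tail) = 0.00000
At α=0.05: p < α → reject H₀

reject H₀: yes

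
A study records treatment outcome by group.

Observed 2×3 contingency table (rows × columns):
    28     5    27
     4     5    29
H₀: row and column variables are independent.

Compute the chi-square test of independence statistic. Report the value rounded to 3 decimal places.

Row totals [60, 38], col totals [32, 10, 56], n=98
χ² = (28−19.59)²/19.59 + (5−6.12)²/6.12 + (27−34.29)²/34.29 + (4−12.41)²/12.41 + (5−3.88)²/3.88 + (29−21.71)²/21.71 = 13.8296
df = 2

test statistic = 13.830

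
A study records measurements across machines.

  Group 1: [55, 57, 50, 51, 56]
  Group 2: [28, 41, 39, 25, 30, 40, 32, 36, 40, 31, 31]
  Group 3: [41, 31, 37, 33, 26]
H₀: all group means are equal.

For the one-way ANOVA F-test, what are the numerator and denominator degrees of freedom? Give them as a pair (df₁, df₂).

k = 3 groups, N = 21 total
df = (k−1, N−k) = (3−1, 21−3) = (2, 18)

degrees of freedom = [2, 18]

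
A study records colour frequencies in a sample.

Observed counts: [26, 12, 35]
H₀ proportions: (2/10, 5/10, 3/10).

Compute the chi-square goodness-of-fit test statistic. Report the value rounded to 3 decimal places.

n = 73; E_i = n·p_i = [14.60, 36.50, 21.90]
χ² = (26−14.60)²/14.60 + (12−36.50)²/36.50 + (35−21.90)²/21.90 = 33.1826
df = 2

test statistic = 33.183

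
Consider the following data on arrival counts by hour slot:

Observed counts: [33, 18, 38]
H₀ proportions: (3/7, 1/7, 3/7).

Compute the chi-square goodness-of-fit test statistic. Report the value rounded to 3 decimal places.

test statistic = 2.891

n = 89; E_i = n·p_i = [38.14, 12.71, 38.14]
χ² = (33−38.14)²/38.14 + (18−12.71)²/12.71 + (38−38.14)²/38.14 = 2.8914
df = 2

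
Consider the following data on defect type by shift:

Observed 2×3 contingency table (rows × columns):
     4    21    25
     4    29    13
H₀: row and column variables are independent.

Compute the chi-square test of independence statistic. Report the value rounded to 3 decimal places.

test statistic = 4.911

Row totals [50, 46], col totals [8, 50, 38], n=96
χ² = (4−4.17)²/4.17 + (21−26.04)²/26.04 + (25−19.79)²/19.79 + (4−3.83)²/3.83 + (29−23.96)²/23.96 + (13−18.21)²/18.21 = 4.9113
df = 2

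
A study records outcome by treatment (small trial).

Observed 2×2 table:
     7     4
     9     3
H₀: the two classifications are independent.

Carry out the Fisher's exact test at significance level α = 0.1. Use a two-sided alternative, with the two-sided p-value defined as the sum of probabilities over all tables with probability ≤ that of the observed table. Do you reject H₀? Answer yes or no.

reject H₀: no

Margins: r₁=11, r₂=12, c₁=16, c₂=7, n=23
p_obs = C(11,7)·C(12,9)/C(23,16); sum pmf over tables with pmf ≤ p_obs
p-value (two-sided) = 0.66685
At α=0.1: p ≥ α → fail to reject H₀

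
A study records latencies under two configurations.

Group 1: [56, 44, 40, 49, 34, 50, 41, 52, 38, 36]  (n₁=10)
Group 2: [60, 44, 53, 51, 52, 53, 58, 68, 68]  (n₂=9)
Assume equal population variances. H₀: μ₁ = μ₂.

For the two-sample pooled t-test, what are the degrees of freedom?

degrees of freedom = 17

df = n₁ + n₂ − 2 = 10 + 9 − 2 = 17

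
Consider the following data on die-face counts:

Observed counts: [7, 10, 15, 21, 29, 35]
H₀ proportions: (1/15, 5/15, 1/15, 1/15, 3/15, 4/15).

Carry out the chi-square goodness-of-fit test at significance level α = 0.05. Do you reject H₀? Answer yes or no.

n = 117; E_i = n·p_i = [7.80, 39.00, 7.80, 7.80, 23.40, 31.20]
χ² = (7−7.80)²/7.80 + (10−39.00)²/39.00 + (15−7.80)²/7.80 + (21−7.80)²/7.80 + (29−23.40)²/23.40 + (35−31.20)²/31.20 = 52.4338
df = 5
p-value (upper-tail) = 0.00000
At α=0.05: p < α → reject H₀

reject H₀: yes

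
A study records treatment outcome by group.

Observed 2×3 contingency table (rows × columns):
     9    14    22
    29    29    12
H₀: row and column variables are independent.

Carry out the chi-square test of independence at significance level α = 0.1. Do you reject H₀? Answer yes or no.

Row totals [45, 70], col totals [38, 43, 34], n=115
χ² = (9−14.87)²/14.87 + (14−16.83)²/16.83 + (22−13.30)²/13.30 + (29−23.13)²/23.13 + (29−26.17)²/26.17 + (12−20.70)²/20.70 = 13.9233
df = 2
p-value (upper-tail) = 0.00095
At α=0.1: p < α → reject H₀

reject H₀: yes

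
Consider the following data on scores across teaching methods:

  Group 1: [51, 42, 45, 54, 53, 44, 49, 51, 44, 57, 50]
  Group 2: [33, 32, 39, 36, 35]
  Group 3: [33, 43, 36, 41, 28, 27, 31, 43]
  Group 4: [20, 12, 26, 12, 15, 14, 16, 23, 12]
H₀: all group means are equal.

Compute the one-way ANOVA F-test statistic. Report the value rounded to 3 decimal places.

Group means [49.09, 35.00, 35.25, 16.67], grand mean 34.758
SSB = Σnᵢ(x̄ᵢ−x̄)² = 5207.652; SSW = ΣΣ(x−x̄ᵢ)² = 770.409
MSB = 5207.652/3 = 1735.8838; MSW = 770.409/29 = 26.5658
F = MSB/MSW = 65.3427
df = (3, 29)

test statistic = 65.343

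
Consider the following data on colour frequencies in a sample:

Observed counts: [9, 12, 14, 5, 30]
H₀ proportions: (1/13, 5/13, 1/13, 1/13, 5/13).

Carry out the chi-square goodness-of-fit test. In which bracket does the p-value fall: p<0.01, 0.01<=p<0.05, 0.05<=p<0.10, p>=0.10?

p-value bracket: p<0.01

n = 70; E_i = n·p_i = [5.38, 26.92, 5.38, 5.38, 26.92]
χ² = (9−5.38)²/5.38 + (12−26.92)²/26.92 + (14−5.38)²/5.38 + (5−5.38)²/5.38 + (30−26.92)²/26.92 = 24.8629
df = 4
p-value (upper-tail) = 0.00005
→ bracket: p<0.01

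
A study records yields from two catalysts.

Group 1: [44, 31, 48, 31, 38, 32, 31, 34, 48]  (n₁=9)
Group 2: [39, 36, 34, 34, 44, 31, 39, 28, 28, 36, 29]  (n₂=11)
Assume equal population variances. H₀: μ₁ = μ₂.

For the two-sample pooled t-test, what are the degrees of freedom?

df = n₁ + n₂ − 2 = 9 + 11 − 2 = 18

degrees of freedom = 18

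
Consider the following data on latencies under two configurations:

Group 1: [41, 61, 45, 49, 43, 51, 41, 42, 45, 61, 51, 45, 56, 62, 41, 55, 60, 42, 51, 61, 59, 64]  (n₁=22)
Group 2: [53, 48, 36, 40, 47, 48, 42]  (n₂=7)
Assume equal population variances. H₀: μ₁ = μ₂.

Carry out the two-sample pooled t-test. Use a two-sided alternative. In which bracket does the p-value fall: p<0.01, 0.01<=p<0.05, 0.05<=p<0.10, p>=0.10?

p-value bracket: 0.05<=p<0.10

x̄₁=51.182, s₁=8.204, n₁=22
x̄₂=44.857, s₂=5.786, n₂=7
s_p² = [21·8.204² + 6·5.786²]/27 = 59.7826
SE = √(s_p²·(1/22+1/7)) = 3.3553
t = (51.182−44.857)/3.3553 = 1.8850
df = 27
p-value (two-sided) = 0.07024
→ bracket: 0.05<=p<0.10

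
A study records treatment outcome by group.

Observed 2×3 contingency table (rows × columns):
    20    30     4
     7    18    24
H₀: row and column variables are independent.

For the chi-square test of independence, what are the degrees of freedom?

df = (r−1)(c−1) = (2−1)·(3−1) = 2

degrees of freedom = 2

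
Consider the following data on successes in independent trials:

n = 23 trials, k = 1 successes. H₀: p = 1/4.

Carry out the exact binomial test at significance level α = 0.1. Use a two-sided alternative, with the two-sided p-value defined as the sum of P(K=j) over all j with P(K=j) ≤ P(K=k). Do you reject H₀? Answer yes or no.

Exact binomial: n=23, k=1, p₀=1/4=0.2500
P(X=j) = C(n,j)·p₀^j·(1−p₀)^(n−j); p = Σ P(X=j) over j with P(X=j) ≤ P(X=1)
p-value (two-sided) = 0.02645
At α=0.1: p < α → reject H₀

reject H₀: yes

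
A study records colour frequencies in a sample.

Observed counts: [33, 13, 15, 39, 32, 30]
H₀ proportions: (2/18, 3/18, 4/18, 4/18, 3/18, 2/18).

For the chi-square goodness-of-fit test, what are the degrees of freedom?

degrees of freedom = 5

df = k − 1 = 6 − 1 = 5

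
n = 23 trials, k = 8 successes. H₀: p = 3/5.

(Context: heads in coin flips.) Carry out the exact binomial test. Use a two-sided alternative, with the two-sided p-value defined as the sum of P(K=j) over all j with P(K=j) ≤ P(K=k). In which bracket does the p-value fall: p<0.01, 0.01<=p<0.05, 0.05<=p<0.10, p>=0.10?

p-value bracket: 0.01<=p<0.05

Exact binomial: n=23, k=8, p₀=3/5=0.6000
P(X=j) = C(n,j)·p₀^j·(1−p₀)^(n−j); p = Σ P(X=j) over j with P(X=j) ≤ P(X=8)
p-value (two-sided) = 0.01798
→ bracket: 0.01<=p<0.05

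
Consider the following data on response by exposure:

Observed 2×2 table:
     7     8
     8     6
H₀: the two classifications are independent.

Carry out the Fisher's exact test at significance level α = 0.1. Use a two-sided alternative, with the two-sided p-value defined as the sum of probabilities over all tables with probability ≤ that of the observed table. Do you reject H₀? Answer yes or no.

reject H₀: no

Margins: r₁=15, r₂=14, c₁=15, c₂=14, n=29
p_obs = C(15,7)·C(14,8)/C(29,15); sum pmf over tables with pmf ≤ p_obs
p-value (two-sided) = 0.71525
At α=0.1: p ≥ α → fail to reject H₀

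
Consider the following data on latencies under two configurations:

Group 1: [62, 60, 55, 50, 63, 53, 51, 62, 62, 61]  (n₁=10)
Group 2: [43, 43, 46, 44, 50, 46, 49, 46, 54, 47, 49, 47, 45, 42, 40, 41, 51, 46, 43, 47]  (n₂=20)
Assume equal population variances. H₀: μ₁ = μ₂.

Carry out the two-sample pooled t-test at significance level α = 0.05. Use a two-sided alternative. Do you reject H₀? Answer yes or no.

reject H₀: yes

x̄₁=57.900, s₁=5.087, n₁=10
x̄₂=45.950, s₂=3.517, n₂=20
s_p² = [9·5.087² + 19·3.517²]/28 = 16.7089
SE = √(s_p²·(1/10+1/20)) = 1.5831
t = (57.900−45.950)/1.5831 = 7.5483
df = 28
p-value (two-sided) = 0.00000
At α=0.05: p < α → reject H₀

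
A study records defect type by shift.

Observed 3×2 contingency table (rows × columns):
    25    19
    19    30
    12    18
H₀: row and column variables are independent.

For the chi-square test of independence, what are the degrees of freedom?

df = (r−1)(c−1) = (3−1)·(2−1) = 2

degrees of freedom = 2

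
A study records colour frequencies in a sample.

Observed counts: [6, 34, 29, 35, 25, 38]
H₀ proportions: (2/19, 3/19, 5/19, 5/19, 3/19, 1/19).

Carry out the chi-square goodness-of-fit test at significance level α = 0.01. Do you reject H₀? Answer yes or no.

n = 167; E_i = n·p_i = [17.58, 26.37, 43.95, 43.95, 26.37, 8.79]
χ² = (6−17.58)²/17.58 + (34−26.37)²/26.37 + (29−43.95)²/43.95 + (35−43.95)²/43.95 + (25−26.37)²/26.37 + (38−8.79)²/8.79 = 113.8890
df = 5
p-value (upper-tail) = 0.00000
At α=0.01: p < α → reject H₀

reject H₀: yes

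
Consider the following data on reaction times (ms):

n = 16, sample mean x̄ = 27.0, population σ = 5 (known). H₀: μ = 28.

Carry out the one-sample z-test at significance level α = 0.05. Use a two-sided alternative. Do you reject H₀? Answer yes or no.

reject H₀: no

SE = σ/√n = 5/√16 = 1.2500
z = (x̄−μ₀)/SE = (27.0−28)/1.2500 = -0.8000
p-value (two-sided) = 0.42371
At α=0.05: p ≥ α → fail to reject H₀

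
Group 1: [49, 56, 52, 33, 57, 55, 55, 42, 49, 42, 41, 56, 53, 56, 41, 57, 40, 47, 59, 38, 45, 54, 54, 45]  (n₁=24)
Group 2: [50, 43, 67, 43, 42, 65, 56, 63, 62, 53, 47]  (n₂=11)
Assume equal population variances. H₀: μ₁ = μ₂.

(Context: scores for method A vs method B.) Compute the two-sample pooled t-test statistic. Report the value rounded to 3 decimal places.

x̄₁=49.000, s₁=7.348, n₁=24
x̄₂=53.727, s₂=9.435, n₂=11
s_p² = [23·7.348² + 10·9.435²]/33 = 64.6116
SE = √(s_p²·(1/24+1/11)) = 2.9268
t = (49.000−53.727)/2.9268 = -1.6152
df = 33

test statistic = -1.615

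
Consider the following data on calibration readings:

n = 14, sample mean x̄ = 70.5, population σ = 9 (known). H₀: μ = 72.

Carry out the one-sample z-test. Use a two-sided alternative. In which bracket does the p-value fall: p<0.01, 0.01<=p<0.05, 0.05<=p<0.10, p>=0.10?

p-value bracket: p>=0.10

SE = σ/√n = 9/√14 = 2.4054
z = (x̄−μ₀)/SE = (70.5−72)/2.4054 = -0.6236
p-value (two-sided) = 0.53288
→ bracket: p>=0.10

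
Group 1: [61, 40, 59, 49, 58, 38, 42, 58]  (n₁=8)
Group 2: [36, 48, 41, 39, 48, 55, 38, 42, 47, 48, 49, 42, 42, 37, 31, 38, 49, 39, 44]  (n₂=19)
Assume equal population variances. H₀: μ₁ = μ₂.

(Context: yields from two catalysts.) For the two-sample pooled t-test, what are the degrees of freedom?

df = n₁ + n₂ − 2 = 8 + 19 − 2 = 25

degrees of freedom = 25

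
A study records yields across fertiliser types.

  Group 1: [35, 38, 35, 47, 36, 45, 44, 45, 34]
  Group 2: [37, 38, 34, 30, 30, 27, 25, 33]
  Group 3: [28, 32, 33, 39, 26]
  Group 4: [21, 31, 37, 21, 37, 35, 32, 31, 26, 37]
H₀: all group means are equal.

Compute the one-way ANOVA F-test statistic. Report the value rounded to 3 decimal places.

test statistic = 5.483

Group means [39.89, 31.75, 31.60, 30.80], grand mean 33.719
SSB = Σnᵢ(x̄ᵢ−x̄)² = 481.280; SSW = ΣΣ(x−x̄ᵢ)² = 819.189
MSB = 481.280/3 = 160.4266; MSW = 819.189/28 = 29.2567
F = MSB/MSW = 5.4834
df = (3, 28)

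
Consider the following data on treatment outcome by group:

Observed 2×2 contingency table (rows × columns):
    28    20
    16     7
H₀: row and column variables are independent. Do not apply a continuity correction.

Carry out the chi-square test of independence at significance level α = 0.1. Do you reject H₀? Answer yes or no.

reject H₀: no

Row totals [48, 23], col totals [44, 27], n=71
χ² = (28−29.75)²/29.75 + (20−18.25)²/18.25 + (16−14.25)²/14.25 + (7−8.75)²/8.75 = 0.8324
df = 1
p-value (upper-tail) = 0.36159
At α=0.1: p ≥ α → fail to reject H₀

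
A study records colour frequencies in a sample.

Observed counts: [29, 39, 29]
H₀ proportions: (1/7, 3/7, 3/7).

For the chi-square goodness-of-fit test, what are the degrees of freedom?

df = k − 1 = 3 − 1 = 2

degrees of freedom = 2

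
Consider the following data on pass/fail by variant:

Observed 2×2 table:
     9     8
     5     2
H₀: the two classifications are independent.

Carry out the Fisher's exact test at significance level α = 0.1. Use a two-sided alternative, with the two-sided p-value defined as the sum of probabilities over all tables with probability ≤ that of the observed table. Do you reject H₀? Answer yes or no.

reject H₀: no

Margins: r₁=17, r₂=7, c₁=14, c₂=10, n=24
p_obs = C(17,9)·C(7,5)/C(24,14); sum pmf over tables with pmf ≤ p_obs
p-value (two-sided) = 0.65294
At α=0.1: p ≥ α → fail to reject H₀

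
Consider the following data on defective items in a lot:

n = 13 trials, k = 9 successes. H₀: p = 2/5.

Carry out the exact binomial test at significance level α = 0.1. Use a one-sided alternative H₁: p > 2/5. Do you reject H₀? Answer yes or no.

Exact binomial: n=13, k=9, p₀=2/5=0.4000
P(X≥9) from Σ C(n,i)·p₀^i·(1−p₀)^(n−i)
p-value (one-sided, H₁ greater) = 0.03208
At α=0.1: p < α → reject H₀

reject H₀: yes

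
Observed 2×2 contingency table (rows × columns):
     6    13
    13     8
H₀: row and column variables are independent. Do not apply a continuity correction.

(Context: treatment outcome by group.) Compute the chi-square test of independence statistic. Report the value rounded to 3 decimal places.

test statistic = 3.679

Row totals [19, 21], col totals [19, 21], n=40
χ² = (6−9.03)²/9.03 + (13−9.97)²/9.97 + (13−9.97)²/9.97 + (8−11.03)²/11.03 = 3.6786
df = 1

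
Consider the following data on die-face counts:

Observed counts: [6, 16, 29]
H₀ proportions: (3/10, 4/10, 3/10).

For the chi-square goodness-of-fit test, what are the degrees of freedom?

df = k − 1 = 3 − 1 = 2

degrees of freedom = 2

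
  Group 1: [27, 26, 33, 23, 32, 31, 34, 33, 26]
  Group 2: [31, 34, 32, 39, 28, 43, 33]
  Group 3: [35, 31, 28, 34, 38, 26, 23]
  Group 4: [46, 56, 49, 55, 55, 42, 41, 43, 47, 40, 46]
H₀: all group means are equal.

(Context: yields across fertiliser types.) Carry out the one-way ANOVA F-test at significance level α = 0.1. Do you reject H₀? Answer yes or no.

reject H₀: yes

Group means [29.44, 34.29, 30.71, 47.27], grand mean 36.471
SSB = Σnᵢ(x̄ᵢ−x̄)² = 1993.209; SSW = ΣΣ(x−x̄ᵢ)² = 793.261
MSB = 1993.209/3 = 664.4031; MSW = 793.261/30 = 26.4420
F = MSB/MSW = 25.1268
df = (3, 30)
p-value (upper-tail) = 0.00000
At α=0.1: p < α → reject H₀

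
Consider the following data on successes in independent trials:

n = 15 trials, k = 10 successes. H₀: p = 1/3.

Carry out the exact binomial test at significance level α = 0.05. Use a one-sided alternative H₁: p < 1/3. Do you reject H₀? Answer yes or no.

reject H₀: no

Exact binomial: n=15, k=10, p₀=1/3=0.3333
P(X≤10) from Σ C(n,i)·p₀^i·(1−p₀)^(n−i)
p-value (one-sided, H₁ less) = 0.99819
At α=0.05: p ≥ α → fail to reject H₀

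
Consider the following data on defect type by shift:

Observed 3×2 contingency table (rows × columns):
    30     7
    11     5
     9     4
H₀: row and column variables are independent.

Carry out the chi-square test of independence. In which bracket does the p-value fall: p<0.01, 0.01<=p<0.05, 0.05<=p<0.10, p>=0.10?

p-value bracket: p>=0.10

Row totals [37, 16, 13], col totals [50, 16], n=66
χ² = (30−28.03)²/28.03 + (7−8.97)²/8.97 + (11−12.12)²/12.12 + (5−3.88)²/3.88 + (9−9.85)²/9.85 + (4−3.15)²/3.15 = 1.3003
df = 2
p-value (upper-tail) = 0.52197
→ bracket: p>=0.10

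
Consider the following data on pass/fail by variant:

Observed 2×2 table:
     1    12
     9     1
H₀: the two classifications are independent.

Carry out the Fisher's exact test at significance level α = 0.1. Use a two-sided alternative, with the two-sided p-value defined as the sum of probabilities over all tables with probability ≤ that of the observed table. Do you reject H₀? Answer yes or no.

Margins: r₁=13, r₂=10, c₁=10, c₂=13, n=23
p_obs = C(13,1)·C(10,9)/C(23,10); sum pmf over tables with pmf ≤ p_obs
p-value (two-sided) = 0.00011
At α=0.1: p < α → reject H₀

reject H₀: yes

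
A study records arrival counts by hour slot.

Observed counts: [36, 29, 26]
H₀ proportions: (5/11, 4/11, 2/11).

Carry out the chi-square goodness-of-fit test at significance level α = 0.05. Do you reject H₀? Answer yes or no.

reject H₀: yes

n = 91; E_i = n·p_i = [41.36, 33.09, 16.55]
χ² = (36−41.36)²/41.36 + (29−33.09)²/33.09 + (26−16.55)²/16.55 = 6.6038
df = 2
p-value (upper-tail) = 0.03681
At α=0.05: p < α → reject H₀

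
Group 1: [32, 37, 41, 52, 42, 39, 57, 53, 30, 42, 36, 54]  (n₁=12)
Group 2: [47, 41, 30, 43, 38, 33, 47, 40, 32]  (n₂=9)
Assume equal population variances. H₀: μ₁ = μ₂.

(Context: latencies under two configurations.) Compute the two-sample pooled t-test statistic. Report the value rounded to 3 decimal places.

x̄₁=42.917, s₁=9.020, n₁=12
x̄₂=39.000, s₂=6.285, n₂=9
s_p² = [11·9.020² + 8·6.285²]/19 = 63.7325
SE = √(s_p²·(1/12+1/9)) = 3.5203
t = (42.917−39.000)/3.5203 = 1.1126
df = 19

test statistic = 1.113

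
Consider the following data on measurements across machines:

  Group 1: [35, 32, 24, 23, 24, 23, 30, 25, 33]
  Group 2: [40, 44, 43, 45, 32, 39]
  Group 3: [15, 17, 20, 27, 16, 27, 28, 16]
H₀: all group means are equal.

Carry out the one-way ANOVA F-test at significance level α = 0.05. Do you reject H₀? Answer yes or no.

reject H₀: yes

Group means [27.67, 40.50, 20.75], grand mean 28.609
SSB = Σnᵢ(x̄ᵢ−x̄)² = 1350.478; SSW = ΣΣ(x−x̄ᵢ)² = 521.000
MSB = 1350.478/2 = 675.2391; MSW = 521.000/20 = 26.0500
F = MSB/MSW = 25.9209
df = (2, 20)
p-value (upper-tail) = 0.00000
At α=0.05: p < α → reject H₀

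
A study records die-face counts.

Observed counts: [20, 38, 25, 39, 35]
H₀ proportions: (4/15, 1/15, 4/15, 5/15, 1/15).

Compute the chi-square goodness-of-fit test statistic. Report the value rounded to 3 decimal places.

test statistic = 151.546

n = 157; E_i = n·p_i = [41.87, 10.47, 41.87, 52.33, 10.47]
χ² = (20−41.87)²/41.87 + (38−10.47)²/10.47 + (25−41.87)²/41.87 + (39−52.33)²/52.33 + (35−10.47)²/10.47 = 151.5462
df = 4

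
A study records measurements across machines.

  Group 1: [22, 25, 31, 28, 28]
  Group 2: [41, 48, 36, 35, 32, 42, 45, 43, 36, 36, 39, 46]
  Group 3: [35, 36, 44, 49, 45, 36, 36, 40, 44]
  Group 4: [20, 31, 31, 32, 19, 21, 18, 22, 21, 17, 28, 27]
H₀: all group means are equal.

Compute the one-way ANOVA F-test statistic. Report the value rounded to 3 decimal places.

Group means [26.80, 39.92, 40.56, 23.92], grand mean 33.289
SSB = Σnᵢ(x̄ᵢ−x̄)² = 2266.960; SSW = ΣΣ(x−x̄ᵢ)² = 866.856
MSB = 2266.960/3 = 755.6534; MSW = 866.856/34 = 25.4958
F = MSB/MSW = 29.6384
df = (3, 34)

test statistic = 29.638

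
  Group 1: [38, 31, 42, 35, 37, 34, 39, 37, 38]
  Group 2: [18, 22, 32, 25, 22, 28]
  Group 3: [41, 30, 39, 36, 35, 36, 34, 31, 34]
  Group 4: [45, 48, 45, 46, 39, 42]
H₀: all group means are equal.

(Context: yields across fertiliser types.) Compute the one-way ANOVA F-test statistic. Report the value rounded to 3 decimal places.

test statistic = 29.439

Group means [36.78, 24.50, 35.11, 44.17], grand mean 35.300
SSB = Σnᵢ(x̄ᵢ−x̄)² = 1191.522; SSW = ΣΣ(x−x̄ᵢ)² = 350.778
MSB = 1191.522/3 = 397.1741; MSW = 350.778/26 = 13.4915
F = MSB/MSW = 29.4389
df = (3, 26)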